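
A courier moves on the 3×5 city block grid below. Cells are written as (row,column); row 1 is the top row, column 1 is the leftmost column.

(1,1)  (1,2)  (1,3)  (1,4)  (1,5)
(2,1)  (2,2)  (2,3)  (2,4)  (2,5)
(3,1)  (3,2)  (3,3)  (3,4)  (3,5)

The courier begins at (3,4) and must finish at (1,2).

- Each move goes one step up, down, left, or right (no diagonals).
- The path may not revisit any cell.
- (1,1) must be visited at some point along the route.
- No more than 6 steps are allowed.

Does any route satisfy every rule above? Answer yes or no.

One route that works: (3,4) → (2,4) → (2,3) → (2,2) → (2,1) → (1,1) → (1,2).

yes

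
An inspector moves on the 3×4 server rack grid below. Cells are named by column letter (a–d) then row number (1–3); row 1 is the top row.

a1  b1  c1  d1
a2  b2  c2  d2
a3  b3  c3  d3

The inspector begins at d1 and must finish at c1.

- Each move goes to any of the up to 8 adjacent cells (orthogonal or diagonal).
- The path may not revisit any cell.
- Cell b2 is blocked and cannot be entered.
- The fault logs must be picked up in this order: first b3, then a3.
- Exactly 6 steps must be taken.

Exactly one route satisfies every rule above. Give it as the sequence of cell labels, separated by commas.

d1, c2, b3, a3, a2, b1, c1

The waypoints must appear in the order b3, a3, with no cell reused.
Route from d1: 2× down-left (reaching b3), left to a3, up to a2, up-right to b1, right to c1 — 6 moves in all.
Check: order respected (b3 at step 2, a3 at step 3); 6 moves as required.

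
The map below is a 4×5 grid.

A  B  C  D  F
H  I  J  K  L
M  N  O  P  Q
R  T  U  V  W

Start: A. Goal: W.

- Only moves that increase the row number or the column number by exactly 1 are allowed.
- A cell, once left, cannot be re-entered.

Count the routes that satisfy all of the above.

A right/down-only route from A to W makes exactly 3 down-moves and 4 right-moves in some order.
With no other constraints that would be C(7,3) = 35 routes.
That gives 35 routes.

35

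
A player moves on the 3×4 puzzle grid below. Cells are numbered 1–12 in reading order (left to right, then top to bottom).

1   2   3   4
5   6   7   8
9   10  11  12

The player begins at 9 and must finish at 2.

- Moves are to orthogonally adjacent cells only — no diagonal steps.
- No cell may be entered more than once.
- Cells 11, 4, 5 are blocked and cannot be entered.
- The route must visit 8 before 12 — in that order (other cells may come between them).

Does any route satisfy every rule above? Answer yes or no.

12 must be visited but has only one open neighbour (8), and it is neither the start nor the goal — the route would have to enter and leave through 8, re-entering it.

no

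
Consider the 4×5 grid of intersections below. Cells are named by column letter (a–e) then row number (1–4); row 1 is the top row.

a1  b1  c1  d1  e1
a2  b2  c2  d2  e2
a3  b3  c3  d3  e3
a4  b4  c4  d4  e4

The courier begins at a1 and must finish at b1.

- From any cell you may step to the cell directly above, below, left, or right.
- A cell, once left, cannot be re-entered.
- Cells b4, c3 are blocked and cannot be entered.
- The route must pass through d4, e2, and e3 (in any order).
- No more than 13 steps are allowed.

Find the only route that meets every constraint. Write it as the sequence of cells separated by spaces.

The 13-move cap with required stops at d4, e2, e3 leaves no slack for detours.
Route from a1: down 1 to a2, right 3 to d2, down 2 to d4, right 1 to e4, up 3 to e1, left 3 to b1 — 13 moves in all.
Check: all required cells visited; 13 ≤ 13 moves.

a1 a2 b2 c2 d2 d3 d4 e4 e3 e2 e1 d1 c1 b1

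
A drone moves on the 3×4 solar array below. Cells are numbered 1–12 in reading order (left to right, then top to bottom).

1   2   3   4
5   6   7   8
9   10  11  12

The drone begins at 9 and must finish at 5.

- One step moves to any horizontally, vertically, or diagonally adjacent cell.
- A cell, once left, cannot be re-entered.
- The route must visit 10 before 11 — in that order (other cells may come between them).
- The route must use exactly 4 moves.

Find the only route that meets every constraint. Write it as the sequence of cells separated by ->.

9 -> 10 -> 11 -> 6 -> 5

The waypoints must appear in the order 10, 11, with no cell reused.
Route from 9: right 2 to 11, up-left 1 to 6, left 1 to 5 — 4 moves in all.
Check: order respected (10 at step 1, 11 at step 2); 4 moves as required.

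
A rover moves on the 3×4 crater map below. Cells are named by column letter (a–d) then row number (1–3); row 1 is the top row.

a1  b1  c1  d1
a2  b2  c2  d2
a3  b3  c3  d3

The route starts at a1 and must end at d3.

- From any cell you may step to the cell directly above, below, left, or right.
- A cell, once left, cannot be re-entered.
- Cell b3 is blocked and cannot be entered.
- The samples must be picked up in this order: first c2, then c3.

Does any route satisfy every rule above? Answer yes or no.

One route that works: a1 → a2 → b2 → c2 → c3 → d3.

yes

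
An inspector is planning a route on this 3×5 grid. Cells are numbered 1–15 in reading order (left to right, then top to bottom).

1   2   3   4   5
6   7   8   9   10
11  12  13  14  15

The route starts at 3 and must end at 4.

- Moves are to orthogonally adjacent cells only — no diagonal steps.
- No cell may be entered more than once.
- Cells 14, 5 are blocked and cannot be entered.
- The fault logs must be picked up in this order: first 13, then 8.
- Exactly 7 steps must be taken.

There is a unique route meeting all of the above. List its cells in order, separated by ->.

The waypoints must appear in the order 13, 8, with no cell reused.
Route from 3: left 1 to 2, down 2 to 12, right 1 to 13, up 1 to 8, right 1 to 9, up 1 to 4 — 7 moves in all.
Check: order respected (13 at step 4, 8 at step 5); 7 moves as required.

3 -> 2 -> 7 -> 12 -> 13 -> 8 -> 9 -> 4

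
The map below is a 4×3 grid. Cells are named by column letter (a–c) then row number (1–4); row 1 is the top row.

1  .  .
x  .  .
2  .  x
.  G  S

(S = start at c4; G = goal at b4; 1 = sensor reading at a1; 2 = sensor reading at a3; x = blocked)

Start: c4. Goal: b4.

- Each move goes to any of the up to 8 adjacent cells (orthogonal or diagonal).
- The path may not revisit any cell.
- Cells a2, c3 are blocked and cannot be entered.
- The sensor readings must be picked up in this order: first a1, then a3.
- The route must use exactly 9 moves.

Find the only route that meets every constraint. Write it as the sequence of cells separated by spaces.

c4 b3 c2 c1 b1 a1 b2 a3 a4 b4

The waypoints must appear in the order a1, a3, with no cell reused.
Route from c4: up-left to b3, up-right to c2, up to c1, 2× left (reaching a1), down-right to b2, down-left to a3, down to a4, right to b4 — 9 moves in all.
Check: order respected (1 at step 5, 2 at step 7); 9 moves as required.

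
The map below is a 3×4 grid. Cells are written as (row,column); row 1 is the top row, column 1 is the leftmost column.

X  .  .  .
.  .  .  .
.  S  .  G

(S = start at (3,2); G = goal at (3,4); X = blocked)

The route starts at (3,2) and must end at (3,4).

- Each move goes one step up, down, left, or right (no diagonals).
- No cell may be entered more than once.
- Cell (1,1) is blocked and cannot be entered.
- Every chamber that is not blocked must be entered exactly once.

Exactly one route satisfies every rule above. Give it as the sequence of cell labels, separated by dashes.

(3,2) - (3,1) - (2,1) - (2,2) - (1,2) - (1,3) - (1,4) - (2,4) - (2,3) - (3,3) - (3,4)

Need to visit all 11 open cells exactly once, starting at (3,2) and ending at (3,4).
Cell (2,1) has only two open neighbours ((3,1) and (2,2)), so the path must pass straight through it: one of those is the cell it's entered from and the other is where it exits.
Route from (3,2): left to (3,1), up to (2,1), right to (2,2), up to (1,2), 2× right (reaching (1,4)), down to (2,4), left to (2,3), down to (3,3), right to (3,4) — 10 moves in all.
Check: all 11 open cells covered.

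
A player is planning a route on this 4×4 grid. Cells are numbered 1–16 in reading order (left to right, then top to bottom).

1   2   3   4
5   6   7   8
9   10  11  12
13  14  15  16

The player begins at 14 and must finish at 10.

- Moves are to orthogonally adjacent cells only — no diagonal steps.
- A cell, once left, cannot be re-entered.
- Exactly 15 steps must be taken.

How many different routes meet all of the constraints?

Need simple routes of exactly 15 moves from 14 to 10 (Manhattan distance 1, so 7 moves are spent on a detour and 7 undoing it).
Enumerating: 14 13 9 5 1 2 6 7 3 4 8 12 16 15 11 10 | 14 13 9 5 1 2 3 4 8 12 16 15 11 7 6 10.
That gives 2 routes.

2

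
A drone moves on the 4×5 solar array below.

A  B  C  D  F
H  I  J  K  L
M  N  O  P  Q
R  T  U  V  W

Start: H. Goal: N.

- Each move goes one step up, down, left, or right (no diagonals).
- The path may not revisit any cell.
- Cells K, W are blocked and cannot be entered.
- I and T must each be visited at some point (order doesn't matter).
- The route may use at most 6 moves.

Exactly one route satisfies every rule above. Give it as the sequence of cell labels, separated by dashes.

H - I - J - O - U - T - N

The budget equals the shortest possible length, so every move has to be on a shortest route through the required cells.
Route from H: 2× right (reaching J), 2× down (reaching U), left to T, up to N — 6 moves in all.
Check: all required cells visited; 6 ≤ 6 moves.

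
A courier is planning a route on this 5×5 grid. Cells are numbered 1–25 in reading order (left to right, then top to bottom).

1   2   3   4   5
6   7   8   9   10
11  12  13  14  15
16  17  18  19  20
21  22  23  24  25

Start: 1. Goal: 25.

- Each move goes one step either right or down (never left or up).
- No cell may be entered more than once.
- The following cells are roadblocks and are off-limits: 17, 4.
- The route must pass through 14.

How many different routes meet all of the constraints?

A right/down-only route from 1 to 25 makes exactly 4 down-moves and 4 right-moves in some order.
With no other constraints that would be C(8,4) = 70 routes.
Split at 14 and multiply the segment counts (each segment already excludes blocked cells): 1→14: 9; 14→25: 3; product = 27.
That gives 27 routes.

27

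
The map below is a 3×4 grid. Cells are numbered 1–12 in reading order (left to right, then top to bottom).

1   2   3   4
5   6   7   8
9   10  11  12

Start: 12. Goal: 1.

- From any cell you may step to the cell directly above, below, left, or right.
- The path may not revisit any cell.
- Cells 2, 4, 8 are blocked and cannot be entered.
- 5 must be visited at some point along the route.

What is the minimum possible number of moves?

5

Any route passes through 5 somewhere between 12 and 1. Summing Manhattan distances along the two legs (12 → 5 → 1) gives a lower bound of 4 + 1 = 5 moves.
A route of 5 moves achieves this: 12 → 11 → 7 → 6 → 5 → 1.
Since 5 matches the lower bound, it is optimal.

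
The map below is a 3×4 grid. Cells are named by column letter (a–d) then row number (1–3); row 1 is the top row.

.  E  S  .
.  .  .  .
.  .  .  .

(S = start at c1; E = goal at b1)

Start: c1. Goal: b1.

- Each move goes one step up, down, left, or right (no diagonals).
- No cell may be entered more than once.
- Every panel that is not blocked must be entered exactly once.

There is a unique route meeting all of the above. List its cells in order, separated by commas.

c1, d1, d2, d3, c3, c2, b2, b3, a3, a2, a1, b1

Need to visit all 12 open cells exactly once, starting at c1 and ending at b1.
Route from c1: right 1 to d1, down 2 to d3, left 1 to c3, up 1 to c2, left 1 to b2, down 1 to b3, left 1 to a3, up 2 to a1, right 1 to b1 — 11 moves in all.
Check: all 12 open cells covered.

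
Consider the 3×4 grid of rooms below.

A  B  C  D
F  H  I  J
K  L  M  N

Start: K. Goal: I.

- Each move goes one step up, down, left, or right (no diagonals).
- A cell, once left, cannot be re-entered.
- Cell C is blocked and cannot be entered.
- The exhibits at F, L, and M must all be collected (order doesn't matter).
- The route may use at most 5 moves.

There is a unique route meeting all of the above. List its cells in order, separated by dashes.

K - F - H - L - M - I

The budget equals the shortest possible length, so every move has to be on a shortest route through the required cells.
Route from K: up to F, right to H, down to L, right to M, up to I — 5 moves in all.
Check: all required cells visited; 5 ≤ 5 moves.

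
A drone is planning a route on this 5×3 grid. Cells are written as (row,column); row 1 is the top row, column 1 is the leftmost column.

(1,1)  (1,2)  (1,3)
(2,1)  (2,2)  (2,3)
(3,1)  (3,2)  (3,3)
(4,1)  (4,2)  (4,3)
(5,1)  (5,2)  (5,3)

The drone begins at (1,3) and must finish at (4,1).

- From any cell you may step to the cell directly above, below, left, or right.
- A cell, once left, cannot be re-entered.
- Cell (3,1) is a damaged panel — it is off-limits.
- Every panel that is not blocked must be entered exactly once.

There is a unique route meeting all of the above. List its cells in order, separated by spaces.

(1,3) (1,2) (1,1) (2,1) (2,2) (2,3) (3,3) (3,2) (4,2) (4,3) (5,3) (5,2) (5,1) (4,1)

Need to visit all 14 open cells exactly once, starting at (1,3) and ending at (4,1).
Route from (1,3): 2× left (reaching (1,1)), down to (2,1), 2× right (reaching (2,3)), down to (3,3), left to (3,2), down to (4,2), right to (4,3), down to (5,3), 2× left (reaching (5,1)), up to (4,1) — 13 moves in all.
Check: all 14 open cells covered.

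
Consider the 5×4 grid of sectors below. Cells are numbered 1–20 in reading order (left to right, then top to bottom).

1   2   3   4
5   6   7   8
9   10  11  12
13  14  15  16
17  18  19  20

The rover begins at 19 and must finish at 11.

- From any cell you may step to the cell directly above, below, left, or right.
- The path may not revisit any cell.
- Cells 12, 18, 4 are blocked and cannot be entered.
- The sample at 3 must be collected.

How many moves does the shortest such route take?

8

Any route passes through 3 somewhere between 19 and 11. Summing Manhattan distances along the two legs (19 → 3 → 11) gives a lower bound of 4 + 2 = 6 moves.
The shortest route satisfying every rule uses 8 moves: 19 → 15 → 14 → 10 → 6 → 2 → 3 → 7 → 11.
The no-revisit rule (legs can't share cells) pushes the minimum above the 6-move bound; an exhaustive check rules out every length from 6 to 7, leaving 8 as the minimum.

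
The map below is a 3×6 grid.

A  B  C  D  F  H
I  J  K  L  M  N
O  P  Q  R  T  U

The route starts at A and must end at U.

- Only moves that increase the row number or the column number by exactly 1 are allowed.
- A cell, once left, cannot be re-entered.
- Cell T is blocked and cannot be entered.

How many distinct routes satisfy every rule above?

A right/down-only route from A to U makes exactly 2 down-moves and 5 right-moves in some order.
With no other constraints that would be C(7,2) = 21 routes.
Subtract routes through each blocked cell (inclusion–exclusion for overlaps): − through T: 15 → 6.
That gives 6 routes.

6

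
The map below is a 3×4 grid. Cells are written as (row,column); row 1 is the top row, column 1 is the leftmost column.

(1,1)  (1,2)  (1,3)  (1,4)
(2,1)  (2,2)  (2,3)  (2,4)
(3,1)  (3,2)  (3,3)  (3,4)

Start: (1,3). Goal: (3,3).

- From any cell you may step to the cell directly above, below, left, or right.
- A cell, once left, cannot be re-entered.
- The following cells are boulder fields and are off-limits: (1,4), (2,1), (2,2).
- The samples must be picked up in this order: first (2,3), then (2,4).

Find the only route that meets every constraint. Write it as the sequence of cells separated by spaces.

(1,3) (2,3) (2,4) (3,4) (3,3)

The waypoints must appear in the order (2,3), (2,4), with no cell reused.
Route from (1,3): down to (2,3), right to (2,4), down to (3,4), left to (3,3) — 4 moves in all.
Check: order respected ((2,3) at step 1, (2,4) at step 2).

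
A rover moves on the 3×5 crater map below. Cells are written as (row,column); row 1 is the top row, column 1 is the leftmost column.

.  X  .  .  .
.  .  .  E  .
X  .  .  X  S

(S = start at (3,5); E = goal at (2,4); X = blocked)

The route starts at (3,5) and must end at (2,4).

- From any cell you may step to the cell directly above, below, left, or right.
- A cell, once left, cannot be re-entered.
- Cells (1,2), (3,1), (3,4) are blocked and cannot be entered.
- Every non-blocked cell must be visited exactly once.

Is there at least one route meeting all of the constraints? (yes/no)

Cell (1,1) has only one open neighbour but is neither the start nor the goal, so a Hamiltonian route would have to both enter and leave it through the same neighbour — impossible without revisiting.

no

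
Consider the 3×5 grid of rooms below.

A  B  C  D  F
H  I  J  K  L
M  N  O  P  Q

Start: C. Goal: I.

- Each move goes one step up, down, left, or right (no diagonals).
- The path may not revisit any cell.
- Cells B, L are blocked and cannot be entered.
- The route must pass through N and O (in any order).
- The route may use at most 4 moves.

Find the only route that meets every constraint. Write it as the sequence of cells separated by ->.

Any route must reach N and O and still end at I within 4 moves, so the order of the required stops is forced.
Route from C: 2× down (reaching O), left to N, up to I — 4 moves in all.
Check: all required cells visited; 4 ≤ 4 moves.

C -> J -> O -> N -> I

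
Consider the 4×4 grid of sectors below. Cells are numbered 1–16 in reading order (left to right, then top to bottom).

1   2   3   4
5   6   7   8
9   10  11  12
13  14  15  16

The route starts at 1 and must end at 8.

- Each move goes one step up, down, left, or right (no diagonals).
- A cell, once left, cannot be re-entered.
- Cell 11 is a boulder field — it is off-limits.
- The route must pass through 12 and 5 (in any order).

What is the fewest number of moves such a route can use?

8

Any route passes through 12 and 5 in some order between 1 and 8. Summing Manhattan distances along each leg and taking the cheapest ordering (1 → 5 → 12 → 8) gives a lower bound of 1 + 4 + 1 = 6 moves.
The shortest route satisfying every rule uses 8 moves: 1 → 5 → 9 → 13 → 14 → 15 → 16 → 12 → 8.
The bound of 6 isn't tight here; checking systematically, no route of length 6 through 7 satisfies every constraint, so 8 is the minimum.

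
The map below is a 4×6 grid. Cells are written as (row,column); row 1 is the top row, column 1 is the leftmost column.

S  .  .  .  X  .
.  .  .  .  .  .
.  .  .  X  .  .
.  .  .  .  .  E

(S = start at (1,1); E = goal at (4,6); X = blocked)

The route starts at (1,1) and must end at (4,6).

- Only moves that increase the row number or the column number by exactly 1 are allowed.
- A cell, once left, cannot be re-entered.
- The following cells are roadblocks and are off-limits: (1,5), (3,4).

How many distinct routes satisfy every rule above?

22

A right/down-only route from (1,1) to (4,6) makes exactly 3 down-moves and 5 right-moves in some order.
With no other constraints that would be C(8,3) = 56 routes.
Subtract routes through each blocked cell (inclusion–exclusion for overlaps): − through (1,5): 4 − through (3,4): 30 → 22.
That gives 22 routes.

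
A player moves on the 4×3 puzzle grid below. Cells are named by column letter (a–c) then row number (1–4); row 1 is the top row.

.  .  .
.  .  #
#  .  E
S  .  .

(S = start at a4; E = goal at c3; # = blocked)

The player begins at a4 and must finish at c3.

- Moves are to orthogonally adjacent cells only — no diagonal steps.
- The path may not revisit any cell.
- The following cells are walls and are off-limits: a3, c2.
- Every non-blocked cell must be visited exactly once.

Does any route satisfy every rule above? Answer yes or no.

no

Cell c1 has only one open neighbour but is neither the start nor the goal, so a Hamiltonian route would have to both enter and leave it through the same neighbour — impossible without revisiting.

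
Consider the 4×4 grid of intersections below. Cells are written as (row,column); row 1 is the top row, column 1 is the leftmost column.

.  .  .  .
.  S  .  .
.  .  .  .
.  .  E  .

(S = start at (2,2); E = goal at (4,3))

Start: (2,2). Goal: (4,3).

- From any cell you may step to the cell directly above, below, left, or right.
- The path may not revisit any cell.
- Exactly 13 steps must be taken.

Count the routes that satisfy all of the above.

22

Need simple routes of exactly 13 moves from (2,2) to (4,3) (Manhattan distance 3, so 5 moves are spent on a detour and 5 undoing it).
Branch systematically from the start, pruning whenever the remaining move budget drops below the Manhattan distance to (4,3) or differs from it in parity. Grouping the completions by first move — via (1,2): 2; via (3,2): 10; via (2,1): 4; via (2,3): 6 — and summing: 2 + 10 + 4 + 6 = 22.
That gives 22 routes.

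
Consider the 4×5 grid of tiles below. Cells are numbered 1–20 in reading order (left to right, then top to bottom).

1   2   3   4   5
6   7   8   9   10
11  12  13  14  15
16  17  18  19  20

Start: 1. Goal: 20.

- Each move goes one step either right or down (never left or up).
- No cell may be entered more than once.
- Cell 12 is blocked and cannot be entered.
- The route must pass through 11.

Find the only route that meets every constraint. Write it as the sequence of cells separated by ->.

Moves only go right or down, so the column and row indices never decrease.
Route from 1: down 3 to 16, right 4 to 20 — 7 moves in all.
Check: all required cells visited.

1 -> 6 -> 11 -> 16 -> 17 -> 18 -> 19 -> 20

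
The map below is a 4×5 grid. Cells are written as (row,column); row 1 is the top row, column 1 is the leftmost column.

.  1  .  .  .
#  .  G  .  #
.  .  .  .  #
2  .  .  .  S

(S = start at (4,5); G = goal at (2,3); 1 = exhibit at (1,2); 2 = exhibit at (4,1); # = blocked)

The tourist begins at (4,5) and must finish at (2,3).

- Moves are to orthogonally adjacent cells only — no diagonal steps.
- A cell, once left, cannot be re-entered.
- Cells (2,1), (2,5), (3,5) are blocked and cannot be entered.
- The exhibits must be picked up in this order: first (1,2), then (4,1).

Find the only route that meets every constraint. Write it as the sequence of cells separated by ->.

(4,5) -> (4,4) -> (3,4) -> (2,4) -> (1,4) -> (1,3) -> (1,2) -> (2,2) -> (3,2) -> (3,1) -> (4,1) -> (4,2) -> (4,3) -> (3,3) -> (2,3)

The waypoints must appear in the order (1,2), (4,1), with no cell reused.
Route from (4,5): left 1 to (4,4), up 3 to (1,4), left 2 to (1,2), down 2 to (3,2), left 1 to (3,1), down 1 to (4,1), right 2 to (4,3), up 2 to (2,3) — 14 moves in all.
Check: order respected (1 at step 6, 2 at step 10).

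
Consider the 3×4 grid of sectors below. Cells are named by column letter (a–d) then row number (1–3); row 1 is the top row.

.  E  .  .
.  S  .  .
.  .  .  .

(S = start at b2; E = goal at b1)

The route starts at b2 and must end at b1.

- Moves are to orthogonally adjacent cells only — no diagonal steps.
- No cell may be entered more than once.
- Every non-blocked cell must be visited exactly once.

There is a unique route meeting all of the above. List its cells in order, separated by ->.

Need to visit all 12 open cells exactly once, starting at b2 and ending at b1.
Route from b2: right to c2, up to c1, right to d1, 2× down (reaching d3), 3× left (reaching a3), 2× up (reaching a1), right to b1 — 11 moves in all.
Check: all 12 open cells covered.

b2 -> c2 -> c1 -> d1 -> d2 -> d3 -> c3 -> b3 -> a3 -> a2 -> a1 -> b1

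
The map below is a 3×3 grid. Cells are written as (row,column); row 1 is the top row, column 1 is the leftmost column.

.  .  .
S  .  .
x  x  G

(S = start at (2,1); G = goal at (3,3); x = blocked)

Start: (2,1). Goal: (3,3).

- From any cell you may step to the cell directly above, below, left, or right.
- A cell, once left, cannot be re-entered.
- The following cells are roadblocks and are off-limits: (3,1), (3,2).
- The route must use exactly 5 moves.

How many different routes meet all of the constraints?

Need simple routes of exactly 5 moves from (2,1) to (3,3) (Manhattan distance 3, so 1 moves are spent on a detour and 1 undoing it).
Enumerating: (2,1) (1,1) (1,2) (2,2) (2,3) (3,3) | (2,1) (1,1) (1,2) (1,3) (2,3) (3,3) | (2,1) (2,2) (1,2) (1,3) (2,3) (3,3).
That gives 3 routes.

3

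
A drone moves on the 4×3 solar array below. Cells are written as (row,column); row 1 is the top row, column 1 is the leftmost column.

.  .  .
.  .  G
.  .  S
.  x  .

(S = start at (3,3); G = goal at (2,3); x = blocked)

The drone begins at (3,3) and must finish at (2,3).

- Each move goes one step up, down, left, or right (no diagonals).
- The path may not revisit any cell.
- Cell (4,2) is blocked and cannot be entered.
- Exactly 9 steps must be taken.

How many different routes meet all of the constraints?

0

Need simple routes of exactly 9 moves from (3,3) to (2,3) (Manhattan distance 1, so 4 moves are spent on a detour and 4 undoing it).
No route satisfies every constraint, so the count is 0.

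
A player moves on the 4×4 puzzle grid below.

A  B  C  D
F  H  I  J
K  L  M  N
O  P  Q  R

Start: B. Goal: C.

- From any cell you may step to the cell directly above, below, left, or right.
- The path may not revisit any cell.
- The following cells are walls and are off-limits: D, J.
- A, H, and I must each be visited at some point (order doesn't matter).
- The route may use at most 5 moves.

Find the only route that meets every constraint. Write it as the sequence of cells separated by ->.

B -> A -> F -> H -> I -> C

Any route must reach A, H, and I and still end at C within 5 moves, so the order of the required stops is forced.
Route from B: left 1 to A, down 1 to F, right 2 to I, up 1 to C — 5 moves in all.
Check: all required cells visited; 5 ≤ 5 moves.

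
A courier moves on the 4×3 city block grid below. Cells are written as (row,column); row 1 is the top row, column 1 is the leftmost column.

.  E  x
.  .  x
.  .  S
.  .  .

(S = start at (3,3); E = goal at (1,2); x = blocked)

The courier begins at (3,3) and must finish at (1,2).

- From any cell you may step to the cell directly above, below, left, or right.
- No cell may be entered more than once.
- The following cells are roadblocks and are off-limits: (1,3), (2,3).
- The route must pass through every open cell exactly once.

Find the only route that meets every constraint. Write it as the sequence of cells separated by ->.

(3,3) -> (4,3) -> (4,2) -> (4,1) -> (3,1) -> (3,2) -> (2,2) -> (2,1) -> (1,1) -> (1,2)

Need to visit all 10 open cells exactly once, starting at (3,3) and ending at (1,2).
Route from (3,3): down 1 to (4,3), left 2 to (4,1), up 1 to (3,1), right 1 to (3,2), up 1 to (2,2), left 1 to (2,1), up 1 to (1,1), right 1 to (1,2) — 9 moves in all.
Check: all 10 open cells covered.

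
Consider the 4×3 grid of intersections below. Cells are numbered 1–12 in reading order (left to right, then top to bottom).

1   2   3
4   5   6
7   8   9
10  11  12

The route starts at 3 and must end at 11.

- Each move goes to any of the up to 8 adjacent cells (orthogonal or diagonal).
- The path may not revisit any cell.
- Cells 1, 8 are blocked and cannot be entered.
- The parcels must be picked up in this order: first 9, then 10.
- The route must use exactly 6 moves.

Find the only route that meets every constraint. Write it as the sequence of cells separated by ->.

3 -> 6 -> 9 -> 5 -> 7 -> 10 -> 11

The waypoints must appear in the order 9, 10, with no cell reused.
Route from 3: 2× down (reaching 9), up-left to 5, down-left to 7, down to 10, right to 11 — 6 moves in all.
Check: order respected (9 at step 2, 10 at step 5); 6 moves as required.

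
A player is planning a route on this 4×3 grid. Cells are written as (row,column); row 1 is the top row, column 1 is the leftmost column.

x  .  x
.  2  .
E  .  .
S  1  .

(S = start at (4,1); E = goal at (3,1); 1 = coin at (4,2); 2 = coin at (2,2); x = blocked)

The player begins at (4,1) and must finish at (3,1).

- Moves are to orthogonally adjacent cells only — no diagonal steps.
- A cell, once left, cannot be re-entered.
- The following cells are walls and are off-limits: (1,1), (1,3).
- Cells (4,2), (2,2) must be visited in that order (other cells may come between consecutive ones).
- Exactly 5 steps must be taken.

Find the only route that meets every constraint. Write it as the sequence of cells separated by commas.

The waypoints must appear in the order (4,2), (2,2), with no cell reused.
Route from (4,1): right to (4,2), 2× up (reaching (2,2)), left to (2,1), down to (3,1) — 5 moves in all.
Check: order respected (1 at step 1, 2 at step 3); 5 moves as required.

(4,1), (4,2), (3,2), (2,2), (2,1), (3,1)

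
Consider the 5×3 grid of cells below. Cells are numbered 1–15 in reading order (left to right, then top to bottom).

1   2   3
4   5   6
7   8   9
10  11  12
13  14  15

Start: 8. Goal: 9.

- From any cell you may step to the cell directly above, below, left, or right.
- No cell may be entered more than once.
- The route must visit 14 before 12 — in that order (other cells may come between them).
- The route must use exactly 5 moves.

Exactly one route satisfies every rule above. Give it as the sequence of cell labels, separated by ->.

The waypoints must appear in the order 14, 12, with no cell reused.
Route from 8: down 2 to 14, right 1 to 15, up 2 to 9 — 5 moves in all.
Check: order respected (14 at step 2, 12 at step 4); 5 moves as required.

8 -> 11 -> 14 -> 15 -> 12 -> 9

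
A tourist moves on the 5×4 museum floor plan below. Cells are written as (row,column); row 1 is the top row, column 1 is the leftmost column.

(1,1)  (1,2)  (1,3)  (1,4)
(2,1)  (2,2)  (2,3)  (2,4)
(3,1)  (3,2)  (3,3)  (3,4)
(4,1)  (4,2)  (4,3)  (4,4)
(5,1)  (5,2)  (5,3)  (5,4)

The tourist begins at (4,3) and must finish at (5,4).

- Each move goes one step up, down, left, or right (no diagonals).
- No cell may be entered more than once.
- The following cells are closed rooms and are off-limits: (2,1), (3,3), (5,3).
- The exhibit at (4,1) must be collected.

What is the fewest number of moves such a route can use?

Any route passes through (4,1) somewhere between (4,3) and (5,4). Summing Manhattan distances along the two legs ((4,3) → (4,1) → (5,4)) gives a lower bound of 2 + 4 = 6 moves.
The shortest route satisfying every rule uses 10 moves: (4,3) → (4,2) → (4,1) → (3,1) → (3,2) → (2,2) → (2,3) → (2,4) → (3,4) → (4,4) → (5,4).
The bound of 6 isn't tight here; checking systematically, no route of length 6 through 9 satisfies every constraint (on a 4-connected grid the length of any start-to-goal walk has the same parity as the Manhattan bound, so only lengths 6, 8, 10, … need checking), so 10 is the minimum.

10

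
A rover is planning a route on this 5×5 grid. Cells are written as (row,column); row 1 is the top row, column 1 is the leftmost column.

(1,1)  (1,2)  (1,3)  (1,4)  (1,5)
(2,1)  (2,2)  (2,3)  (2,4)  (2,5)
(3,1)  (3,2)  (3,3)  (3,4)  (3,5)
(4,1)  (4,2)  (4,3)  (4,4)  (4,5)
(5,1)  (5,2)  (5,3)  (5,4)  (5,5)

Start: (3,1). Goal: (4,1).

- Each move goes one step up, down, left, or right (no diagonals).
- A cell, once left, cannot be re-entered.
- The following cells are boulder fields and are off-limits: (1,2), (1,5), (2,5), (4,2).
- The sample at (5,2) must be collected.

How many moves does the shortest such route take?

Any route passes through (5,2) somewhere between (3,1) and (4,1). Summing Manhattan distances along the two legs ((3,1) → (5,2) → (4,1)) gives a lower bound of 3 + 2 = 5 moves.
The shortest route satisfying every rule uses 7 moves: (3,1) → (3,2) → (3,3) → (4,3) → (5,3) → (5,2) → (5,1) → (4,1).
The bound of 5 isn't tight here; checking systematically, no route of length 5 through 6 satisfies every constraint, so 7 is the minimum.

7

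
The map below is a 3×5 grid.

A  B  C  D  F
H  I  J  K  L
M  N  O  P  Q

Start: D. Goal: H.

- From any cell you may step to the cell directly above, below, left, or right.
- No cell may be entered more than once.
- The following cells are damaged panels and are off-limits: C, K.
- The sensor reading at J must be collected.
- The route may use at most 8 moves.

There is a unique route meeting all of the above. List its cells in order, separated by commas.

D, F, L, Q, P, O, J, I, H

Any route must reach J and still end at H within 8 moves, so the order of the required stops is forced.
Route from D: right to F, 2× down (reaching Q), 2× left (reaching O), up to J, 2× left (reaching H) — 8 moves in all.
Check: all required cells visited; 8 ≤ 8 moves.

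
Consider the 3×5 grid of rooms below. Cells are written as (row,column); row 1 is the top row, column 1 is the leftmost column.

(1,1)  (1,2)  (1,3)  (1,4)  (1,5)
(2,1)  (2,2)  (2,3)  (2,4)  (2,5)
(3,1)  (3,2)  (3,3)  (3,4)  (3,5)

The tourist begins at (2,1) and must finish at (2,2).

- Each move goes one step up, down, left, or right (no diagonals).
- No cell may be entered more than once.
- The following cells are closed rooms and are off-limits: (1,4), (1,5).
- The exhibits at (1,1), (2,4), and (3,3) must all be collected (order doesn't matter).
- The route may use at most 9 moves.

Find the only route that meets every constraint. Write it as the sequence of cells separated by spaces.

Any route must reach (1,1), (2,4), and (3,3) and still end at (2,2) within 9 moves, so the order of the required stops is forced.
Route from (2,1): up 1 to (1,1), right 2 to (1,3), down 1 to (2,3), right 1 to (2,4), down 1 to (3,4), left 2 to (3,2), up 1 to (2,2) — 9 moves in all.
Check: all required cells visited; 9 ≤ 9 moves.

(2,1) (1,1) (1,2) (1,3) (2,3) (2,4) (3,4) (3,3) (3,2) (2,2)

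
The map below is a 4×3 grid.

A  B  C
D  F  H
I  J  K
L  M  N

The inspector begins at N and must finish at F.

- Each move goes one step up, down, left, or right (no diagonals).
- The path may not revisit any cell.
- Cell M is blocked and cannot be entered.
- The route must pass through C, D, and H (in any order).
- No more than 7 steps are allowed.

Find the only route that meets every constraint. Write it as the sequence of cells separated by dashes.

N - K - H - C - B - A - D - F

The 7-move cap with required stops at C, D, H leaves no slack for detours.
Route from N: up 3 to C, left 2 to A, down 1 to D, right 1 to F — 7 moves in all.
Check: all required cells visited; 7 ≤ 7 moves.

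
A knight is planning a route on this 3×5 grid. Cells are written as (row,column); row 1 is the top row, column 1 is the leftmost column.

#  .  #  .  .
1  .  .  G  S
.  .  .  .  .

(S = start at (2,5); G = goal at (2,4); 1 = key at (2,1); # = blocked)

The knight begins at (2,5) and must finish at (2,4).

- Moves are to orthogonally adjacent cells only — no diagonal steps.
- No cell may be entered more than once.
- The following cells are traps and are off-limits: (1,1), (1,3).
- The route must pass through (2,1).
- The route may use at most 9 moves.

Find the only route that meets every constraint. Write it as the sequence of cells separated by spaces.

(2,5) (3,5) (3,4) (3,3) (3,2) (3,1) (2,1) (2,2) (2,3) (2,4)

The budget equals the shortest possible length, so every move has to be on a shortest route through the required cells.
Route from (2,5): down 1 to (3,5), left 4 to (3,1), up 1 to (2,1), right 3 to (2,4) — 9 moves in all.
Check: all required cells visited; 9 ≤ 9 moves.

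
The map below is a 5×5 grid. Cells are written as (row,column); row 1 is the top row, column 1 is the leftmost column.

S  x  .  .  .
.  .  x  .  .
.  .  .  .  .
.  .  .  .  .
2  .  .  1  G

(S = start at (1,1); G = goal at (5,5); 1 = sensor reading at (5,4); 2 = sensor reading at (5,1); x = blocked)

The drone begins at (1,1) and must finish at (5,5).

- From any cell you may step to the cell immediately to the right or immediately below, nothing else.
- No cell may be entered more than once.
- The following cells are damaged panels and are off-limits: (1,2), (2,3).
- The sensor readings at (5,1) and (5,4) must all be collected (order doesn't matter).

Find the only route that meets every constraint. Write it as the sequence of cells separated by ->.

Moves only go right or down, so the column and row indices never decrease.
Route from (1,1): 4× down (reaching (5,1)), 4× right (reaching (5,5)) — 8 moves in all.
Check: all required cells visited.

(1,1) -> (2,1) -> (3,1) -> (4,1) -> (5,1) -> (5,2) -> (5,3) -> (5,4) -> (5,5)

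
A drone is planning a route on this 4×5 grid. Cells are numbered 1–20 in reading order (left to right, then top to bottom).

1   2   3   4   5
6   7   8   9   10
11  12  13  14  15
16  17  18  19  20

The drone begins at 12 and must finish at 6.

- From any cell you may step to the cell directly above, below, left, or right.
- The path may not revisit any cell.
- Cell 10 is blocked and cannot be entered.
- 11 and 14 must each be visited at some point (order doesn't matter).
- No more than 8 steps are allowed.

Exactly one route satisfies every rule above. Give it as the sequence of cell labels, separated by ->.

The 8-move cap with required stops at 11, 14 leaves no slack for detours.
Route from 12: 2× right (reaching 14), down to 19, 3× left (reaching 16), 2× up (reaching 6) — 8 moves in all.
Check: all required cells visited; 8 ≤ 8 moves.

12 -> 13 -> 14 -> 19 -> 18 -> 17 -> 16 -> 11 -> 6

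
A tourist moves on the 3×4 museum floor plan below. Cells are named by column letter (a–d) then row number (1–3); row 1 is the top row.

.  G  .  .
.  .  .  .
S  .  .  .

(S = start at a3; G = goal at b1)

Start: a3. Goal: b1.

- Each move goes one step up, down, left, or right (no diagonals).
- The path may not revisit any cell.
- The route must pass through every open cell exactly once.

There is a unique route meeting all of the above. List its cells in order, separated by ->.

Need to visit all 12 open cells exactly once, starting at a3 and ending at b1.
Cell a1 has only two open neighbours (a2 and b1), so the path must pass straight through it: one of those is the cell it's entered from and the other is where it exits.
Route from a3: 3× right (reaching d3), 2× up (reaching d1), left to c1, down to c2, 2× left (reaching a2), up to a1, right to b1 — 11 moves in all.
Check: all 12 open cells covered.

a3 -> b3 -> c3 -> d3 -> d2 -> d1 -> c1 -> c2 -> b2 -> a2 -> a1 -> b1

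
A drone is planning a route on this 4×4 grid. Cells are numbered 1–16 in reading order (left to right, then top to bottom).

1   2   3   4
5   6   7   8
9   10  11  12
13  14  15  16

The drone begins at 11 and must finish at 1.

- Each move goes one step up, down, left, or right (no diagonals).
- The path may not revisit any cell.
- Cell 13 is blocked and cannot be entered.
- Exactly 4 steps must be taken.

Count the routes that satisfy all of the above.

6

Need simple routes of exactly 4 moves from 11 to 1 (Manhattan distance 4, so 0 moves are spent on a detour and 0 undoing it).
Enumerating: 11 7 3 2 1 | 11 7 6 2 1 | 11 7 6 5 1 | 11 10 6 2 1 | 11 10 6 5 1 | 11 10 9 5 1.
That gives 6 routes.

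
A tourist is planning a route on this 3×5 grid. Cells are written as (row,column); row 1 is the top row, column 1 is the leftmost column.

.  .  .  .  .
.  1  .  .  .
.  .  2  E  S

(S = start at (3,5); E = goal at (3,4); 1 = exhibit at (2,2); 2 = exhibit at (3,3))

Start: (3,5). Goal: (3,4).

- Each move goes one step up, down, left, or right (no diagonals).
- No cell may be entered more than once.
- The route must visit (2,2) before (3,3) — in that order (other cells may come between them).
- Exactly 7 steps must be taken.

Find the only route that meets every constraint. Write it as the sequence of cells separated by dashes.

The waypoints must appear in the order (2,2), (3,3), with no cell reused.
Route from (3,5): up 1 to (2,5), left 3 to (2,2), down 1 to (3,2), right 2 to (3,4) — 7 moves in all.
Check: order respected (1 at step 4, 2 at step 6); 7 moves as required.

(3,5) - (2,5) - (2,4) - (2,3) - (2,2) - (3,2) - (3,3) - (3,4)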